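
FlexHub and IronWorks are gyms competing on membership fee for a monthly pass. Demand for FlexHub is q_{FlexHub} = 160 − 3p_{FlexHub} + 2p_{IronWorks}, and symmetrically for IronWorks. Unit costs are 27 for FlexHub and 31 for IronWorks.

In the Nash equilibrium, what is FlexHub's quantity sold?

FlexHub's profit: π = (p_{FlexHub} − 27)(160 − 3p_{FlexHub} + 2p_{IronWorks}).
∂π/∂p_{FlexHub} = 241 − 6p_{FlexHub} + 2p_{IronWorks} = 0 ⇒ p_{FlexHub} = 241/6 + (1/3)p_{IronWorks}.
Similarly p_{IronWorks} = 253/6 + (1/3)p_{FlexHub}.
Substituting the second reaction function into the first: p_{FlexHub} = 241/6 + (1/3)(253/6 + (1/3)p_{FlexHub}), which gives (8/9)p_{FlexHub} = 488/9 ⇒ p_{FlexHub} = 61.
Then p_{IronWorks} = 253/6 + (1/3)·61 = 62.5.
q_{FlexHub} = 160 − 3·61 + 2·62.5 = 102.

102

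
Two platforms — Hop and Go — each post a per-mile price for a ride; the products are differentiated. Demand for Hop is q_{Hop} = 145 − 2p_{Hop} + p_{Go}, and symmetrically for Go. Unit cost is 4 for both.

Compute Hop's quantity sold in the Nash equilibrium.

94

Hop's profit: π = (p_{Hop} − 4)(145 − 2p_{Hop} + p_{Go}).
∂π/∂p_{Hop} = 153 − 4p_{Hop} + p_{Go} = 0 ⇒ p_{Hop} = 38.25 + 0.25p_{Go}.
Setting p_{Hop} = p_{Go} in the reaction function: p_{Hop} = 38.25 + 0.25p_{Hop}, so p_{Hop} = 38.25 / 0.75 = 51.
q_{Hop} = 145 − 2·51 + 51 = 94.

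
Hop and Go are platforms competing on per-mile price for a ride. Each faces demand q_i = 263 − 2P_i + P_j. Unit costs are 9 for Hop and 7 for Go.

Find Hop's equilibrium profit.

14246.72

Hop's profit: π = (P_{Hop} − 9)(263 − 2P_{Hop} + P_{Go}).
∂π/∂P_{Hop} = 281 − 4P_{Hop} + P_{Go} = 0 ⇒ P_{Hop} = 70.25 + 0.25P_{Go}.
Similarly P_{Go} = 69.25 + 0.25P_{Hop}.
Plugging P_{Go} into Hop's best response: P_{Hop} = 70.25 + 0.25(69.25 + 0.25P_{Hop}) ⇒ 0.9375P_{Hop} = 87.5625, so P_{Hop} = 93.4.
Then P_{Go} = 69.25 + 0.25·93.4 = 92.6.
q_{Hop} = 263 − 2·93.4 + 92.6 = 168.8.
Profit = (93.4 − 9)·168.8 = 14246.72.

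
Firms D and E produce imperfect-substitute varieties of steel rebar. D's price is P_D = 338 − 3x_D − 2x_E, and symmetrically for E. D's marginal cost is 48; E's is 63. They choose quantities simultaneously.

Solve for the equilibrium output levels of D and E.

37.1875, 33.4375

Firm D's profit: π = x_D(338 − 3x_D − 2x_E) − 48x_D.
∂π/∂x_D = 290 − 6x_D − 2x_E = 0 ⇒ x_D = 145/3 − (1/3)x_E.
Similarly x_E = 275/6 − (1/3)x_D.
Substituting the second reaction function into the first: x_D = 145/3 − (1/3)(275/6 − (1/3)x_D), which gives (8/9)x_D = 595/18 ⇒ x_D = 37.1875.
Then x_E = 275/6 − (1/3)·37.1875 = 33.4375.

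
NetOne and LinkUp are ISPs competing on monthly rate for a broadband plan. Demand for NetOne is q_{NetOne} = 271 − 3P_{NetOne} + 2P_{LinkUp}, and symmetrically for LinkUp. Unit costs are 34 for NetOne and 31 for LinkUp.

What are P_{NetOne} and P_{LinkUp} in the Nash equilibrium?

92.6875, 91.5625

NetOne's profit: π = (P_{NetOne} − 34)(271 − 3P_{NetOne} + 2P_{LinkUp}).
∂π/∂P_{NetOne} = 373 − 6P_{NetOne} + 2P_{LinkUp} = 0 ⇒ P_{NetOne} = 373/6 + (1/3)P_{LinkUp}.
Similarly P_{LinkUp} = 182/3 + (1/3)P_{NetOne}.
Plugging P_{LinkUp} into NetOne's best response: P_{NetOne} = 373/6 + (1/3)(182/3 + (1/3)P_{NetOne}) ⇒ (8/9)P_{NetOne} = 1483/18, so P_{NetOne} = 92.6875.
Then P_{LinkUp} = 182/3 + (1/3)·92.6875 = 91.5625.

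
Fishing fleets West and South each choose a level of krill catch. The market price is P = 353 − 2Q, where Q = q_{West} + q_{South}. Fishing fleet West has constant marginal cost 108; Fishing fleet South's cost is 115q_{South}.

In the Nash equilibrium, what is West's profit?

Fishing fleet West's profit: π = q_{West}(353 − 2(q_{West} + q_{South})) − 108q_{West}.
∂π/∂q_{West} = 245 − 4q_{West} − 2q_{South} = 0, so q_{West} = 61.25 − 0.5q_{South}.
By the same steps for South: q_{South} = 59.5 − 0.5q_{West}.
Solving the two reaction functions simultaneously: (1 − (−0.5)(−0.5))q_{West} = 61.25 − 0.5·59.5, so 0.75q_{West} = 31.5 and q_{West} = 42.
Then q_{South} = 59.5 − 0.5·42 = 38.5.
Price P = 353 − 2·80.5 = 192.
West's profit: (192 − 108)·42 = 3528.

3528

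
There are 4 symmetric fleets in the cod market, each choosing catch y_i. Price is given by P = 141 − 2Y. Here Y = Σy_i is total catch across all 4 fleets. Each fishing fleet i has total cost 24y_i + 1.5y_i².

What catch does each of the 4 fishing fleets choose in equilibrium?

9

A representative fishing fleet's profit is π_i = y_i(141 − 2Y) − 24y_i − 1.5y_i², with Y = y_i + Σ_{j≠i} y_j.
First-order condition: 117 − 7y_i − 2Σ_{j≠i} y_j = 0.
In a symmetric equilibrium every fishing fleet chooses the same y, so Σ_{j≠i} y_j = 3y. The condition becomes 117 − 13y = 0, giving y = 117/13 = 9.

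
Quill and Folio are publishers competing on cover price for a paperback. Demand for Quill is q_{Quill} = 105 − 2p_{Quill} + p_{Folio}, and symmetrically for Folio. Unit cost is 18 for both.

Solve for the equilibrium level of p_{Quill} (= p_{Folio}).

47

Quill's profit: π = (p_{Quill} − 18)(105 − 2p_{Quill} + p_{Folio}).
∂π/∂p_{Quill} = 141 − 4p_{Quill} + p_{Folio} = 0 ⇒ p_{Quill} = 35.25 + 0.25p_{Folio}.
By symmetry p_{Folio} = p_{Quill}; substituting into the reaction function, 0.75p_{Quill} = 35.25 and p_{Quill} = 47.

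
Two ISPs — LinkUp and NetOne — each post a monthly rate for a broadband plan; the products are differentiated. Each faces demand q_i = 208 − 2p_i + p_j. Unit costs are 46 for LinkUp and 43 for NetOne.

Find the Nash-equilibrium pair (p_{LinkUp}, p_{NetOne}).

LinkUp's profit: π = (p_{LinkUp} − 46)(208 − 2p_{LinkUp} + p_{NetOne}).
∂π/∂p_{LinkUp} = 300 − 4p_{LinkUp} + p_{NetOne} = 0 ⇒ p_{LinkUp} = 75 + 0.25p_{NetOne}.
Similarly p_{NetOne} = 73.5 + 0.25p_{LinkUp}.
Plugging p_{NetOne} into LinkUp's best response: p_{LinkUp} = 75 + 0.25(73.5 + 0.25p_{LinkUp}) ⇒ 0.9375p_{LinkUp} = 93.375, so p_{LinkUp} = 99.6.
Then p_{NetOne} = 73.5 + 0.25·99.6 = 98.4.

99.6, 98.4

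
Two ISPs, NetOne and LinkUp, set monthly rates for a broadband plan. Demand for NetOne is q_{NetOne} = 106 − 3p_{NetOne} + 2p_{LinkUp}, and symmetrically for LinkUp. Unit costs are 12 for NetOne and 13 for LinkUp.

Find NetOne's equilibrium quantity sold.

71.0625

NetOne's profit: π = (p_{NetOne} − 12)(106 − 3p_{NetOne} + 2p_{LinkUp}).
∂π/∂p_{NetOne} = 142 − 6p_{NetOne} + 2p_{LinkUp} = 0 ⇒ p_{NetOne} = 71/3 + (1/3)p_{LinkUp}.
Similarly p_{LinkUp} = 145/6 + (1/3)p_{NetOne}.
Solving the two reaction functions simultaneously: (1 − (1/3)(1/3))p_{NetOne} = 71/3 + (1/3)·(145/6), so (8/9)p_{NetOne} = 571/18 and p_{NetOne} = 35.6875.
Then p_{LinkUp} = 145/6 + (1/3)·35.6875 = 36.0625.
q_{NetOne} = 106 − 3·35.6875 + 2·36.0625 = 71.0625.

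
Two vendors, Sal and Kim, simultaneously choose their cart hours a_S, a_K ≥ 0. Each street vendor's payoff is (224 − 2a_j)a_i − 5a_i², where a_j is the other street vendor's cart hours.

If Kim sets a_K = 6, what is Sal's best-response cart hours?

Sal's payoff is (224 − 2a_K)a_S − 5a_S².
∂π/∂a_S = 224 − 2a_K − 10a_S = 0, so a_S = 22.4 − 0.2a_K.
At a_K = 6: a_S = 22.4 − 0.2·6 = 21.2.

21.2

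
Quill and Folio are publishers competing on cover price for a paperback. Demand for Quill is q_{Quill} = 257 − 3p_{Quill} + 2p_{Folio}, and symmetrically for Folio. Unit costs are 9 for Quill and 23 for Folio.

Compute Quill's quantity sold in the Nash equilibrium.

193.875

Quill's profit: π = (p_{Quill} − 9)(257 − 3p_{Quill} + 2p_{Folio}).
∂π/∂p_{Quill} = 284 − 6p_{Quill} + 2p_{Folio} = 0 ⇒ p_{Quill} = 142/3 + (1/3)p_{Folio}.
Similarly p_{Folio} = 163/3 + (1/3)p_{Quill}.
Substituting the second reaction function into the first: p_{Quill} = 142/3 + (1/3)(163/3 + (1/3)p_{Quill}), which gives (8/9)p_{Quill} = 589/9 ⇒ p_{Quill} = 73.625.
Then p_{Folio} = 163/3 + (1/3)·73.625 = 78.875.
q_{Quill} = 257 − 3·73.625 + 2·78.875 = 193.875.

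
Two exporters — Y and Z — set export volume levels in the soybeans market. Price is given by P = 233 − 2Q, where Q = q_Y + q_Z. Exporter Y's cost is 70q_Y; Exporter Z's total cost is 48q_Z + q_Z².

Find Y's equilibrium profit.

Exporter Y's profit: π = q_Y(233 − 2(q_Y + q_Z)) − 70q_Y.
∂π/∂q_Y = 163 − 4q_Y − 2q_Z = 0, so q_Y = 40.75 − 0.5q_Z.
For Z: ∂π/∂q_Z = 185 − 6q_Z − 2q_Y = 0 ⇒ q_Z = 185/6 − (1/3)q_Y.
Substituting the second reaction function into the first: q_Y = 40.75 − 0.5(185/6 − (1/3)q_Y), which gives (5/6)q_Y = 76/3 ⇒ q_Y = 30.4.
Then q_Z = 185/6 − (1/3)·30.4 = 20.7.
Price P = 233 − 2·51.1 = 130.8.
Y's profit: (130.8 − 70)·30.4 = 1848.32.

1848.32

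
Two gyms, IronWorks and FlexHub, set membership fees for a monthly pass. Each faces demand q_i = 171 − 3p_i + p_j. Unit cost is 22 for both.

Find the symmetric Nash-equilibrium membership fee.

47.4

IronWorks's profit: π = (p_{IronWorks} − 22)(171 − 3p_{IronWorks} + p_{FlexHub}).
∂π/∂p_{IronWorks} = 237 − 6p_{IronWorks} + p_{FlexHub} = 0 ⇒ p_{IronWorks} = 39.5 + (1/6)p_{FlexHub}.
By symmetry p_{FlexHub} = p_{IronWorks}; substituting into the reaction function, (5/6)p_{IronWorks} = 39.5 and p_{IronWorks} = 47.4.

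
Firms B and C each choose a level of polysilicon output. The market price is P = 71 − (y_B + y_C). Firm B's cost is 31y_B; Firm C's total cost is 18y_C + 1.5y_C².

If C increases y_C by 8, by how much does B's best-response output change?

-4

Firm B's profit: π = y_B(71 − (y_B + y_C)) − 31y_B.
∂π/∂y_B = 40 − 2y_B − y_C = 0, so y_B = 20 − 0.5y_C.
The reaction-function slope is −0.5, so an 8-unit rise in y_C moves y_B by −0.5 × 8 = −4. B's best response falls — the actions are strategic substitutes.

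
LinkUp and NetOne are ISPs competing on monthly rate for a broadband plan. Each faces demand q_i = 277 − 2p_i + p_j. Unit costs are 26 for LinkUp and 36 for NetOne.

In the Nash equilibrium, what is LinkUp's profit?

LinkUp's profit: π = (p_{LinkUp} − 26)(277 − 2p_{LinkUp} + p_{NetOne}).
∂π/∂p_{LinkUp} = 329 − 4p_{LinkUp} + p_{NetOne} = 0 ⇒ p_{LinkUp} = 82.25 + 0.25p_{NetOne}.
Similarly p_{NetOne} = 87.25 + 0.25p_{LinkUp}.
Plugging p_{NetOne} into LinkUp's best response: p_{LinkUp} = 82.25 + 0.25(87.25 + 0.25p_{LinkUp}) ⇒ 0.9375p_{LinkUp} = 104.0625, so p_{LinkUp} = 111.
Then p_{NetOne} = 87.25 + 0.25·111 = 115.
q_{LinkUp} = 277 − 2·111 + 115 = 170.
Profit = (111 − 26)·170 = 14450.

14450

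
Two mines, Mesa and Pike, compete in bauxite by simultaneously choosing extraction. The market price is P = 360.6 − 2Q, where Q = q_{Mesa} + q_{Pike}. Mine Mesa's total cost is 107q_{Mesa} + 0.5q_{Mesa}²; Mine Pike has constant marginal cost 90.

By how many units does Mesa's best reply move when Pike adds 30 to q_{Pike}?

-12

Mine Mesa's profit: π = q_{Mesa}(360.6 − 2(q_{Mesa} + q_{Pike})) − 107q_{Mesa} − 0.5q_{Mesa}².
∂π/∂q_{Mesa} = 253.6 − 5q_{Mesa} − 2q_{Pike} = 0, so q_{Mesa} = 50.72 − 0.4q_{Pike}.
The reaction-function slope is −0.4, so a 30-unit rise in q_{Pike} moves q_{Mesa} by −0.4 × 30 = −12. Mesa's best response falls — the actions are strategic substitutes.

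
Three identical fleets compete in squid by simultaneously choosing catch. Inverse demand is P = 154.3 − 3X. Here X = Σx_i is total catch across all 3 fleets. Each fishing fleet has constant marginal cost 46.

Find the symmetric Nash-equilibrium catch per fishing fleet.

9.025

A representative fishing fleet's profit is π_i = x_i(154.3 − 3X) − 46x_i, with X = x_i + Σ_{j≠i} x_j.
First-order condition: 108.3 − 6x_i − 3Σ_{j≠i} x_j = 0.
In a symmetric equilibrium every fishing fleet chooses the same x, so Σ_{j≠i} x_j = 2x. The condition becomes 108.3 − 12x = 0, giving x = 108.3/12 = 9.025.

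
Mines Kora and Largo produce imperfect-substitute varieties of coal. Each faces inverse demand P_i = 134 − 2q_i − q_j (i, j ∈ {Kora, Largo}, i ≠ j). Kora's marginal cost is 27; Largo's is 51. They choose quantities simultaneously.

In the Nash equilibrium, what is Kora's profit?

Mine Kora's profit: π = q_{Kora}(134 − 2q_{Kora} − q_{Largo}) − 27q_{Kora}.
∂π/∂q_{Kora} = 107 − 4q_{Kora} − q_{Largo} = 0 ⇒ q_{Kora} = 26.75 − 0.25q_{Largo}.
Similarly q_{Largo} = 20.75 − 0.25q_{Kora}.
Substituting the second reaction function into the first: q_{Kora} = 26.75 − 0.25(20.75 − 0.25q_{Kora}), which gives 0.9375q_{Kora} = 21.5625 ⇒ q_{Kora} = 23.
Then q_{Largo} = 20.75 − 0.25·23 = 15.
P_{Kora} = 134 − 2·23 − 15 = 73.
Profit = (73 − 27)·23 = 1058.

1058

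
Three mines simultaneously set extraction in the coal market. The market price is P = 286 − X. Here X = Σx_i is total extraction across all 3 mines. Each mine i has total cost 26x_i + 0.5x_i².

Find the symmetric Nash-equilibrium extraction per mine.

52

A representative mine's profit is π_i = x_i(286 − X) − 26x_i − 0.5x_i², with X = x_i + Σ_{j≠i} x_j.
First-order condition: 260 − 3x_i − Σ_{j≠i} x_j = 0.
Imposing symmetry (x_j = x for all j) turns Σ_{j≠i} x_j into 2x, so 260 = 5x and x = 52.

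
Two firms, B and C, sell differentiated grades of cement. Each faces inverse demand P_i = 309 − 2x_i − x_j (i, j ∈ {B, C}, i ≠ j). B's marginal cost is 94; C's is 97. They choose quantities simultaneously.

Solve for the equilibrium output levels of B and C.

Firm B's profit: π = x_B(309 − 2x_B − x_C) − 94x_B.
∂π/∂x_B = 215 − 4x_B − x_C = 0 ⇒ x_B = 53.75 − 0.25x_C.
Similarly x_C = 53 − 0.25x_B.
Substituting the second reaction function into the first: x_B = 53.75 − 0.25(53 − 0.25x_B), which gives 0.9375x_B = 40.5 ⇒ x_B = 43.2.
Then x_C = 53 − 0.25·43.2 = 42.2.

43.2, 42.2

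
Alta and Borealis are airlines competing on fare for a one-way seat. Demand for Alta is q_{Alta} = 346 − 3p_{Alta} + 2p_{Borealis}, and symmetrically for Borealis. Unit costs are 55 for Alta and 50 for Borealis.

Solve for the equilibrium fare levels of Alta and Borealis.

Alta's profit: π = (p_{Alta} − 55)(346 − 3p_{Alta} + 2p_{Borealis}).
∂π/∂p_{Alta} = 511 − 6p_{Alta} + 2p_{Borealis} = 0 ⇒ p_{Alta} = 511/6 + (1/3)p_{Borealis}.
Similarly p_{Borealis} = 248/3 + (1/3)p_{Alta}.
Plugging p_{Borealis} into Alta's best response: p_{Alta} = 511/6 + (1/3)(248/3 + (1/3)p_{Alta}) ⇒ (8/9)p_{Alta} = 2029/18, so p_{Alta} = 126.8125.
Then p_{Borealis} = 248/3 + (1/3)·126.8125 = 124.9375.

126.8125, 124.9375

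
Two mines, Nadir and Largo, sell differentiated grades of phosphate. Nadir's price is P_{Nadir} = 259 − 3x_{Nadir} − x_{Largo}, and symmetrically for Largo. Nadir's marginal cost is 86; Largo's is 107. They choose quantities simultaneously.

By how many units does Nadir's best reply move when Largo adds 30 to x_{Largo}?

-5

Mine Nadir's profit: π = x_{Nadir}(259 − 3x_{Nadir} − x_{Largo}) − 86x_{Nadir}.
∂π/∂x_{Nadir} = 173 − 6x_{Nadir} − x_{Largo} = 0 ⇒ x_{Nadir} = 173/6 − (1/6)x_{Largo}.
The reaction-function slope is −1/6, so a 30-unit rise in x_{Largo} moves x_{Nadir} by −1/6 × 30 = −5. Nadir's best response falls — the actions are strategic substitutes.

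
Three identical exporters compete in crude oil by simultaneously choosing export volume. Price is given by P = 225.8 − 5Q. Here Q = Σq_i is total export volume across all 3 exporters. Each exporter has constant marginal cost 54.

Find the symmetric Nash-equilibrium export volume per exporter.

A representative exporter's profit is π_i = q_i(225.8 − 5Q) − 54q_i, with Q = q_i + Σ_{j≠i} q_j.
First-order condition: 171.8 − 10q_i − 5Σ_{j≠i} q_j = 0.
With identical exporters, set every q_j = q: then 171.8 − 10q − 10q = 0, i.e. q = 171.8/20 = 8.59.

8.59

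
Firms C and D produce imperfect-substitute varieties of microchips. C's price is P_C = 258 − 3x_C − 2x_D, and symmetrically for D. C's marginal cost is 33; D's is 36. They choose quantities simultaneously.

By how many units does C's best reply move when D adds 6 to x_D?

Firm C's profit: π = x_C(258 − 3x_C − 2x_D) − 33x_C.
∂π/∂x_C = 225 − 6x_C − 2x_D = 0 ⇒ x_C = 37.5 − (1/3)x_D.
The reaction-function slope is −1/3, so a 6-unit rise in x_D moves x_C by −1/3 × 6 = −2. C's best response falls — the actions are strategic substitutes.

-2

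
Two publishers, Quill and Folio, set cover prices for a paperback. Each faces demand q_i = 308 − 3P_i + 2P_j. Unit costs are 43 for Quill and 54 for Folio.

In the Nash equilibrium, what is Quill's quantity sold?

Quill's profit: π = (P_{Quill} − 43)(308 − 3P_{Quill} + 2P_{Folio}).
∂π/∂P_{Quill} = 437 − 6P_{Quill} + 2P_{Folio} = 0 ⇒ P_{Quill} = 437/6 + (1/3)P_{Folio}.
Similarly P_{Folio} = 235/3 + (1/3)P_{Quill}.
Solving the two reaction functions simultaneously: (1 − (1/3)(1/3))P_{Quill} = 437/6 + (1/3)·(235/3), so (8/9)P_{Quill} = 1781/18 and P_{Quill} = 111.3125.
Then P_{Folio} = 235/3 + (1/3)·111.3125 = 115.4375.
q_{Quill} = 308 − 3·111.3125 + 2·115.4375 = 204.9375.

204.9375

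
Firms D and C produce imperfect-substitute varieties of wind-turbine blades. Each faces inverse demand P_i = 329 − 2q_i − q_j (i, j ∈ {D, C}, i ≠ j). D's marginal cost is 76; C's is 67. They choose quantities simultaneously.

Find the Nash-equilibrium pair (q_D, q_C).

Firm D's profit: π = q_D(329 − 2q_D − q_C) − 76q_D.
∂π/∂q_D = 253 − 4q_D − q_C = 0 ⇒ q_D = 63.25 − 0.25q_C.
Similarly q_C = 65.5 − 0.25q_D.
Substituting the second reaction function into the first: q_D = 63.25 − 0.25(65.5 − 0.25q_D), which gives 0.9375q_D = 46.875 ⇒ q_D = 50.
Then q_C = 65.5 − 0.25·50 = 53.

50, 53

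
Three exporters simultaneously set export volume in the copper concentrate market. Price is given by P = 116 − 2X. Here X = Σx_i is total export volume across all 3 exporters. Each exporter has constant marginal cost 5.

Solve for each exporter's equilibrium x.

A representative exporter's profit is π_i = x_i(116 − 2X) − 5x_i, with X = x_i + Σ_{j≠i} x_j.
First-order condition: 111 − 4x_i − 2Σ_{j≠i} x_j = 0.
Imposing symmetry (x_j = x for all j) turns Σ_{j≠i} x_j into 2x, so 111 = 8x and x = 13.875.

13.875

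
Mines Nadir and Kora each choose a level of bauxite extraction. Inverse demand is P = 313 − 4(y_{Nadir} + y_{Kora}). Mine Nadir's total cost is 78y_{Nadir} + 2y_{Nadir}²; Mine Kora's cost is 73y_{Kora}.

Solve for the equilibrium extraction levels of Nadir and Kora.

11.5, 24.25

Mine Nadir's profit: π = y_{Nadir}(313 − 4(y_{Nadir} + y_{Kora})) − 78y_{Nadir} − 2y_{Nadir}².
∂π/∂y_{Nadir} = 235 − 12y_{Nadir} − 4y_{Kora} = 0, so y_{Nadir} = 235/12 − (1/3)y_{Kora}.
For Kora: ∂π/∂y_{Kora} = 240 − 8y_{Kora} − 4y_{Nadir} = 0 ⇒ y_{Kora} = 30 − 0.5y_{Nadir}.
Substituting the second reaction function into the first: y_{Nadir} = 235/12 − (1/3)(30 − 0.5y_{Nadir}), which gives (5/6)y_{Nadir} = 115/12 ⇒ y_{Nadir} = 11.5.
Then y_{Kora} = 30 − 0.5·11.5 = 24.25.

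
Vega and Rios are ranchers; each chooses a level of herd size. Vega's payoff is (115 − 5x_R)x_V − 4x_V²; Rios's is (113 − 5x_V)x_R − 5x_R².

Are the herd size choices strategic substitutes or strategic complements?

Expanding Vega's payoff: 115x_V − 5x_Rx_V − 4x_V².
∂π/∂x_V = 115 − 5x_R − 8x_V = 0, so x_V = 14.375 − 0.625x_R.
The best-response slope dx_V/dx_R = −0.625 < 0: the reaction function is downward-sloping, so the choices are strategic substitutes.

strategic substitutes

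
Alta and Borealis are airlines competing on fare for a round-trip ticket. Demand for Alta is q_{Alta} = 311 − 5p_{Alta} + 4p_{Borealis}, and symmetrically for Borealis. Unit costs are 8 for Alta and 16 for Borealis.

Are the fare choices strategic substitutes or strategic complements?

Alta's profit: π = (p_{Alta} − 8)(311 − 5p_{Alta} + 4p_{Borealis}).
∂π/∂p_{Alta} = 351 − 10p_{Alta} + 4p_{Borealis} = 0 ⇒ p_{Alta} = 35.1 + 0.4p_{Borealis}.
The best-response slope dp_{Alta}/dp_{Borealis} = 0.4 > 0: the reaction function is upward-sloping, so the choices are strategic complements.

strategic complements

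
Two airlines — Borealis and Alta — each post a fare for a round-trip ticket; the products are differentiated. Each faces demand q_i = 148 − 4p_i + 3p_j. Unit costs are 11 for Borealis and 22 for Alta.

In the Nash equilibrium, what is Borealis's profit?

3552.16

Borealis's profit: π = (p_{Borealis} − 11)(148 − 4p_{Borealis} + 3p_{Alta}).
∂π/∂p_{Borealis} = 192 − 8p_{Borealis} + 3p_{Alta} = 0 ⇒ p_{Borealis} = 24 + 0.375p_{Alta}.
Similarly p_{Alta} = 29.5 + 0.375p_{Borealis}.
Substituting the second reaction function into the first: p_{Borealis} = 24 + 0.375(29.5 + 0.375p_{Borealis}), which gives (55/64)p_{Borealis} = 35.0625 ⇒ p_{Borealis} = 40.8.
Then p_{Alta} = 29.5 + 0.375·40.8 = 44.8.
q_{Borealis} = 148 − 4·40.8 + 3·44.8 = 119.2.
Profit = (40.8 − 11)·119.2 = 3552.16.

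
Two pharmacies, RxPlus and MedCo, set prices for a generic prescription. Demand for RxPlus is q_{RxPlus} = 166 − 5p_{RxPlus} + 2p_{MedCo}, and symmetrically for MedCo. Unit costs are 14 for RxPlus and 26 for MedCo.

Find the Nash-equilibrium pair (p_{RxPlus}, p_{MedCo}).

30.75, 35.75

RxPlus's profit: π = (p_{RxPlus} − 14)(166 − 5p_{RxPlus} + 2p_{MedCo}).
∂π/∂p_{RxPlus} = 236 − 10p_{RxPlus} + 2p_{MedCo} = 0 ⇒ p_{RxPlus} = 23.6 + 0.2p_{MedCo}.
Similarly p_{MedCo} = 29.6 + 0.2p_{RxPlus}.
Plugging p_{MedCo} into RxPlus's best response: p_{RxPlus} = 23.6 + 0.2(29.6 + 0.2p_{RxPlus}) ⇒ 0.96p_{RxPlus} = 29.52, so p_{RxPlus} = 30.75.
Then p_{MedCo} = 29.6 + 0.2·30.75 = 35.75.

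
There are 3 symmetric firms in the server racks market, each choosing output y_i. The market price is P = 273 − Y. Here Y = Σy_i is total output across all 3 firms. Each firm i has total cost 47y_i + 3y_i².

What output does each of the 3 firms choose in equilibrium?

A representative firm's profit is π_i = y_i(273 − Y) − 47y_i − 3y_i², with Y = y_i + Σ_{j≠i} y_j.
First-order condition: 226 − 8y_i − Σ_{j≠i} y_j = 0.
Imposing symmetry (y_j = y for all j) turns Σ_{j≠i} y_j into 2y, so 226 = 10y and y = 22.6.

22.6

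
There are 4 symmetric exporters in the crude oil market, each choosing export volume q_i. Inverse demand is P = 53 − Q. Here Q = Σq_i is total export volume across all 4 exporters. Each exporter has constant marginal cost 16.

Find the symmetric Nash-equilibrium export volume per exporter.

A representative exporter's profit is π_i = q_i(53 − Q) − 16q_i, with Q = q_i + Σ_{j≠i} q_j.
First-order condition: 37 − 2q_i − Σ_{j≠i} q_j = 0.
Imposing symmetry (q_j = q for all j) turns Σ_{j≠i} q_j into 3q, so 37 = 5q and q = 7.4.

7.4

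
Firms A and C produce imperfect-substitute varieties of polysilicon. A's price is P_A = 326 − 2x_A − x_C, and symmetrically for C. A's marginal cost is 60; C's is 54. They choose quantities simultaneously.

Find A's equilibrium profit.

5575.68

Firm A's profit: π = x_A(326 − 2x_A − x_C) − 60x_A.
∂π/∂x_A = 266 − 4x_A − x_C = 0 ⇒ x_A = 66.5 − 0.25x_C.
Similarly x_C = 68 − 0.25x_A.
Plugging x_C into A's best response: x_A = 66.5 − 0.25(68 − 0.25x_A) ⇒ 0.9375x_A = 49.5, so x_A = 52.8.
Then x_C = 68 − 0.25·52.8 = 54.8.
P_A = 326 − 2·52.8 − 54.8 = 165.6.
Profit = (165.6 − 60)·52.8 = 5575.68.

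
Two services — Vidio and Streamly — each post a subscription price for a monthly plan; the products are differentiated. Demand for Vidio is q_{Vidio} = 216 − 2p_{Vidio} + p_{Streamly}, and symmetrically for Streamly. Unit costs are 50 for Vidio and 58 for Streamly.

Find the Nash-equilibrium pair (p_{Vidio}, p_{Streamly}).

Vidio's profit: π = (p_{Vidio} − 50)(216 − 2p_{Vidio} + p_{Streamly}).
∂π/∂p_{Vidio} = 316 − 4p_{Vidio} + p_{Streamly} = 0 ⇒ p_{Vidio} = 79 + 0.25p_{Streamly}.
Similarly p_{Streamly} = 83 + 0.25p_{Vidio}.
Solving the two reaction functions simultaneously: (1 − (0.25)(0.25))p_{Vidio} = 79 + 0.25·83, so 0.9375p_{Vidio} = 99.75 and p_{Vidio} = 106.4.
Then p_{Streamly} = 83 + 0.25·106.4 = 109.6.

106.4, 109.6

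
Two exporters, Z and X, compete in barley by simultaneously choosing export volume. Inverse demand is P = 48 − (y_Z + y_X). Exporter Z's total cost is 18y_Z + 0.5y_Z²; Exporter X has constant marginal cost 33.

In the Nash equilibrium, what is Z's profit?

121.5

Exporter Z's profit: π = y_Z(48 − (y_Z + y_X)) − 18y_Z − 0.5y_Z².
∂π/∂y_Z = 30 − 3y_Z − y_X = 0, so y_Z = 10 − (1/3)y_X.
For X: ∂π/∂y_X = 15 − 2y_X − y_Z = 0 ⇒ y_X = 7.5 − 0.5y_Z.
Substituting the second reaction function into the first: y_Z = 10 − (1/3)(7.5 − 0.5y_Z), which gives (5/6)y_Z = 7.5 ⇒ y_Z = 9.
Then y_X = 7.5 − 0.5·9 = 3.
Price P = 48 − 12 = 36.
Z's profit: (36 − 18)·9 − 0.5(9)² = 121.5.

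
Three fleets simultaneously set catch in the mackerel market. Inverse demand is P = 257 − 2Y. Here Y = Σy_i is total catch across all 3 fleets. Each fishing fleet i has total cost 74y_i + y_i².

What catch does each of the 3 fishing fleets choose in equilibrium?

18.3

A representative fishing fleet's profit is π_i = y_i(257 − 2Y) − 74y_i − y_i², with Y = y_i + Σ_{j≠i} y_j.
First-order condition: 183 − 6y_i − 2Σ_{j≠i} y_j = 0.
With identical fishing fleets, set every y_j = y: then 183 − 6y − 4y = 0, i.e. y = 183/10 = 18.3.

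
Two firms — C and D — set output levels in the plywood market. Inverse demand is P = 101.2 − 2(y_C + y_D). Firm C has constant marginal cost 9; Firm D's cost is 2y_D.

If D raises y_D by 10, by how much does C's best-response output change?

-5

Firm C's profit: π = y_C(101.2 − 2(y_C + y_D)) − 9y_C.
∂π/∂y_C = 92.2 − 4y_C − 2y_D = 0, so y_C = 23.05 − 0.5y_D.
The reaction-function slope is −0.5, so a 10-unit rise in y_D moves y_C by −0.5 × 10 = −5. C's best response falls — the actions are strategic substitutes.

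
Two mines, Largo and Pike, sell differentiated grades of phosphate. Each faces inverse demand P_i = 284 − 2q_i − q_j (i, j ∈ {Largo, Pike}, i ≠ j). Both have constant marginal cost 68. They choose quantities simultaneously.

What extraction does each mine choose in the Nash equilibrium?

43.2

Mine Largo's profit: π = q_{Largo}(284 − 2q_{Largo} − q_{Pike}) − 68q_{Largo}.
∂π/∂q_{Largo} = 216 − 4q_{Largo} − q_{Pike} = 0 ⇒ q_{Largo} = 54 − 0.25q_{Pike}.
By symmetry q_{Pike} = q_{Largo}; substituting into the reaction function, 1.25q_{Largo} = 54 and q_{Largo} = 43.2.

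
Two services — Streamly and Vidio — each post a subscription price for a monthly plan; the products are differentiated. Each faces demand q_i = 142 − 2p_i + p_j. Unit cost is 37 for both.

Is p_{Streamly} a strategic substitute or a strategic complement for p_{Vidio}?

Streamly's profit: π = (p_{Streamly} − 37)(142 − 2p_{Streamly} + p_{Vidio}).
∂π/∂p_{Streamly} = 216 − 4p_{Streamly} + p_{Vidio} = 0 ⇒ p_{Streamly} = 54 + 0.25p_{Vidio}.
The best-response slope dp_{Streamly}/dp_{Vidio} = 0.25 > 0: the reaction function is upward-sloping, so the choices are strategic complements.

strategic complements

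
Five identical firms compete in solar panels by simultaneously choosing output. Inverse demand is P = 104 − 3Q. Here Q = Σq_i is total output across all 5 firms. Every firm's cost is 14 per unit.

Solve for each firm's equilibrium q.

A representative firm's profit is π_i = q_i(104 − 3Q) − 14q_i, with Q = q_i + Σ_{j≠i} q_j.
First-order condition: 90 − 6q_i − 3Σ_{j≠i} q_j = 0.
Imposing symmetry (q_j = q for all j) turns Σ_{j≠i} q_j into 4q, so 90 = 18q and q = 5.

5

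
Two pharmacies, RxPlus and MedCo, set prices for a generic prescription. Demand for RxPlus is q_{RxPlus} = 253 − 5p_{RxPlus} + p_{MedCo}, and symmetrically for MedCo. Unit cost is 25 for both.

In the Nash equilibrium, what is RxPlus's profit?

RxPlus's profit: π = (p_{RxPlus} − 25)(253 − 5p_{RxPlus} + p_{MedCo}).
∂π/∂p_{RxPlus} = 378 − 10p_{RxPlus} + p_{MedCo} = 0 ⇒ p_{RxPlus} = 37.8 + 0.1p_{MedCo}.
By symmetry p_{MedCo} = p_{RxPlus}; substituting into the reaction function, 0.9p_{RxPlus} = 37.8 and p_{RxPlus} = 42.
q_{RxPlus} = 253 − 5·42 + 42 = 85.
Profit = (42 − 25)·85 = 1445.

1445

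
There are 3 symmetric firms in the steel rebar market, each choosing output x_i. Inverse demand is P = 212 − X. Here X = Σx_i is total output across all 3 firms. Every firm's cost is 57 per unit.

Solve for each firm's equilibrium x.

38.75

A representative firm's profit is π_i = x_i(212 − X) − 57x_i, with X = x_i + Σ_{j≠i} x_j.
First-order condition: 155 − 2x_i − Σ_{j≠i} x_j = 0.
In a symmetric equilibrium every firm chooses the same x, so Σ_{j≠i} x_j = 2x. The condition becomes 155 − 4x = 0, giving x = 155/4 = 38.75.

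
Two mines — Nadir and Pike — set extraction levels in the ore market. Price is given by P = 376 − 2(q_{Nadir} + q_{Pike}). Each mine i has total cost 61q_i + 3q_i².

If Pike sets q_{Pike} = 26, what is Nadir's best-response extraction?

Mine Nadir's profit: π = q_{Nadir}(376 − 2(q_{Nadir} + q_{Pike})) − 61q_{Nadir} − 3q_{Nadir}².
∂π/∂q_{Nadir} = 315 − 10q_{Nadir} − 2q_{Pike} = 0, so q_{Nadir} = 31.5 − 0.2q_{Pike}.
At q_{Pike} = 26: q_{Nadir} = 31.5 − 0.2·26 = 26.3.

26.3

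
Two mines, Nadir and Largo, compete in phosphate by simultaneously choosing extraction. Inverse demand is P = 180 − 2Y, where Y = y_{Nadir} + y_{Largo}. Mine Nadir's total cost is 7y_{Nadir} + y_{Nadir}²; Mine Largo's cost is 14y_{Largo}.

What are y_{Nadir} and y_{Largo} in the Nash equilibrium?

18, 32.5

Mine Nadir's profit: π = y_{Nadir}(180 − 2(y_{Nadir} + y_{Largo})) − 7y_{Nadir} − y_{Nadir}².
∂π/∂y_{Nadir} = 173 − 6y_{Nadir} − 2y_{Largo} = 0, so y_{Nadir} = 173/6 − (1/3)y_{Largo}.
For Largo: ∂π/∂y_{Largo} = 166 − 4y_{Largo} − 2y_{Nadir} = 0 ⇒ y_{Largo} = 41.5 − 0.5y_{Nadir}.
Substituting the second reaction function into the first: y_{Nadir} = 173/6 − (1/3)(41.5 − 0.5y_{Nadir}), which gives (5/6)y_{Nadir} = 15 ⇒ y_{Nadir} = 18.
Then y_{Largo} = 41.5 − 0.5·18 = 32.5.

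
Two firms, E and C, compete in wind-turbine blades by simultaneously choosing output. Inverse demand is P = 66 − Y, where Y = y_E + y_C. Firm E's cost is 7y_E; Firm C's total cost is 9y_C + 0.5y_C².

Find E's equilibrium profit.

Firm E's profit: π = y_E(66 − (y_E + y_C)) − 7y_E.
∂π/∂y_E = 59 − 2y_E − y_C = 0, so y_E = 29.5 − 0.5y_C.
For C: ∂π/∂y_C = 57 − 3y_C − y_E = 0 ⇒ y_C = 19 − (1/3)y_E.
Solving the two reaction functions simultaneously: (1 − (−0.5)(−1/3))y_E = 29.5 − 0.5·19, so (5/6)y_E = 20 and y_E = 24.
Then y_C = 19 − (1/3)·24 = 11.
Price P = 66 − 35 = 31.
E's profit: (31 − 7)·24 = 576.

576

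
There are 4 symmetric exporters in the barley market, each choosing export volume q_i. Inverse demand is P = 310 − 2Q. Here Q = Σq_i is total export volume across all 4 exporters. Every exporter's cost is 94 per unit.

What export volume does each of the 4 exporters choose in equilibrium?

21.6

A representative exporter's profit is π_i = q_i(310 − 2Q) − 94q_i, with Q = q_i + Σ_{j≠i} q_j.
First-order condition: 216 − 4q_i − 2Σ_{j≠i} q_j = 0.
With identical exporters, set every q_j = q: then 216 − 4q − 6q = 0, i.e. q = 216/10 = 21.6.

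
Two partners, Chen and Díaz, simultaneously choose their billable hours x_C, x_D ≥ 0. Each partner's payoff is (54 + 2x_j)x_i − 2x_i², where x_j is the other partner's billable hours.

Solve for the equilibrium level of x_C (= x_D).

27

Chen's payoff is (54 + 2x_D)x_C − 2x_C².
∂π/∂x_C = 54 + 2x_D − 4x_C = 0, so x_C = 13.5 + 0.5x_D.
The game is symmetric, so in equilibrium x_D = x_C: the reaction function gives 0.5x_C = 13.5, hence x_C = 27.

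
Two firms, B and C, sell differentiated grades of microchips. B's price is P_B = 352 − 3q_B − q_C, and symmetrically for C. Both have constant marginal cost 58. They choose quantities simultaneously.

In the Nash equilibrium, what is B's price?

Firm B's profit: π = q_B(352 − 3q_B − q_C) − 58q_B.
∂π/∂q_B = 294 − 6q_B − q_C = 0 ⇒ q_B = 49 − (1/6)q_C.
The game is symmetric, so in equilibrium q_C = q_B: the reaction function gives (7/6)q_B = 49, hence q_B = 42.
P_B = 352 − 3·42 − 42 = 184.

184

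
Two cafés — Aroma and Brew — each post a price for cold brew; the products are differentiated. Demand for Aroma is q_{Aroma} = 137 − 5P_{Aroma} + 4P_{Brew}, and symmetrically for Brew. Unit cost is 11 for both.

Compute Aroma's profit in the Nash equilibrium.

Aroma's profit: π = (P_{Aroma} − 11)(137 − 5P_{Aroma} + 4P_{Brew}).
∂π/∂P_{Aroma} = 192 − 10P_{Aroma} + 4P_{Brew} = 0 ⇒ P_{Aroma} = 19.2 + 0.4P_{Brew}.
The game is symmetric, so in equilibrium P_{Brew} = P_{Aroma}: the reaction function gives 0.6P_{Aroma} = 19.2, hence P_{Aroma} = 32.
q_{Aroma} = 137 − 5·32 + 4·32 = 105.
Profit = (32 − 11)·105 = 2205.

2205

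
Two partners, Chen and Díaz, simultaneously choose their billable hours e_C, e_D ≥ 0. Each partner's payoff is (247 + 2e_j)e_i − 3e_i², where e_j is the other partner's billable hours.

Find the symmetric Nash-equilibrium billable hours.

Chen's payoff is (247 + 2e_D)e_C − 3e_C².
∂π/∂e_C = 247 + 2e_D − 6e_C = 0, so e_C = 247/6 + (1/3)e_D.
By symmetry e_D = e_C; substituting into the reaction function, (2/3)e_C = 247/6 and e_C = 61.75.

61.75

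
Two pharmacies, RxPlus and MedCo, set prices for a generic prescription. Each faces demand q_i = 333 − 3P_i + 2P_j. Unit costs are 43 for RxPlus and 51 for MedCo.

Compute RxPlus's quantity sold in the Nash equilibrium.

222

RxPlus's profit: π = (P_{RxPlus} − 43)(333 − 3P_{RxPlus} + 2P_{MedCo}).
∂π/∂P_{RxPlus} = 462 − 6P_{RxPlus} + 2P_{MedCo} = 0 ⇒ P_{RxPlus} = 77 + (1/3)P_{MedCo}.
Similarly P_{MedCo} = 81 + (1/3)P_{RxPlus}.
Substituting the second reaction function into the first: P_{RxPlus} = 77 + (1/3)(81 + (1/3)P_{RxPlus}), which gives (8/9)P_{RxPlus} = 104 ⇒ P_{RxPlus} = 117.
Then P_{MedCo} = 81 + (1/3)·117 = 120.
q_{RxPlus} = 333 − 3·117 + 2·120 = 222.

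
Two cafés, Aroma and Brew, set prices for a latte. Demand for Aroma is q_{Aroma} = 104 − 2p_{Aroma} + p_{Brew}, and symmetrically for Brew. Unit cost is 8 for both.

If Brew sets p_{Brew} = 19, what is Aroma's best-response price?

34.75

Aroma's profit: π = (p_{Aroma} − 8)(104 − 2p_{Aroma} + p_{Brew}).
∂π/∂p_{Aroma} = 120 − 4p_{Aroma} + p_{Brew} = 0 ⇒ p_{Aroma} = 30 + 0.25p_{Brew}.
At p_{Brew} = 19: p_{Aroma} = 30 + 0.25·19 = 34.75.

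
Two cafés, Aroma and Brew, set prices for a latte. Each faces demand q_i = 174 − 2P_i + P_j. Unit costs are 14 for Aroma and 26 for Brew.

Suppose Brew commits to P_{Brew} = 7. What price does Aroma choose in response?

52.25

Aroma's profit: π = (P_{Aroma} − 14)(174 − 2P_{Aroma} + P_{Brew}).
∂π/∂P_{Aroma} = 202 − 4P_{Aroma} + P_{Brew} = 0 ⇒ P_{Aroma} = 50.5 + 0.25P_{Brew}.
At P_{Brew} = 7: P_{Aroma} = 50.5 + 0.25·7 = 52.25.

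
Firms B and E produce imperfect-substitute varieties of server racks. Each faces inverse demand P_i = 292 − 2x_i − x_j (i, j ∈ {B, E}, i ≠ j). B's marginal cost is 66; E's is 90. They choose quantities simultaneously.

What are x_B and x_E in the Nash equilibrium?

46.8, 38.8

Firm B's profit: π = x_B(292 − 2x_B − x_E) − 66x_B.
∂π/∂x_B = 226 − 4x_B − x_E = 0 ⇒ x_B = 56.5 − 0.25x_E.
Similarly x_E = 50.5 − 0.25x_B.
Solving the two reaction functions simultaneously: (1 − (−0.25)(−0.25))x_B = 56.5 − 0.25·50.5, so 0.9375x_B = 43.875 and x_B = 46.8.
Then x_E = 50.5 − 0.25·46.8 = 38.8.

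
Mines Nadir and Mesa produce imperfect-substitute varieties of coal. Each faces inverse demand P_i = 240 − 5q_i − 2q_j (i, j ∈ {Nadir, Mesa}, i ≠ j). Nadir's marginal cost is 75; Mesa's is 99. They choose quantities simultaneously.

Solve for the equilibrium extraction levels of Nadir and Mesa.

14.25, 11.25

Mine Nadir's profit: π = q_{Nadir}(240 − 5q_{Nadir} − 2q_{Mesa}) − 75q_{Nadir}.
∂π/∂q_{Nadir} = 165 − 10q_{Nadir} − 2q_{Mesa} = 0 ⇒ q_{Nadir} = 16.5 − 0.2q_{Mesa}.
Similarly q_{Mesa} = 14.1 − 0.2q_{Nadir}.
Plugging q_{Mesa} into Nadir's best response: q_{Nadir} = 16.5 − 0.2(14.1 − 0.2q_{Nadir}) ⇒ 0.96q_{Nadir} = 13.68, so q_{Nadir} = 14.25.
Then q_{Mesa} = 14.1 − 0.2·14.25 = 11.25.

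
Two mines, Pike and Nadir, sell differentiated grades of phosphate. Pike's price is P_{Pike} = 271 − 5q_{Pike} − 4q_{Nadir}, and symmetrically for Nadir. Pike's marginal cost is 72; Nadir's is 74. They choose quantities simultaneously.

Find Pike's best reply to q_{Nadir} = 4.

18.3

Mine Pike's profit: π = q_{Pike}(271 − 5q_{Pike} − 4q_{Nadir}) − 72q_{Pike}.
∂π/∂q_{Pike} = 199 − 10q_{Pike} − 4q_{Nadir} = 0 ⇒ q_{Pike} = 19.9 − 0.4q_{Nadir}.
At q_{Nadir} = 4: q_{Pike} = 19.9 − 0.4·4 = 18.3.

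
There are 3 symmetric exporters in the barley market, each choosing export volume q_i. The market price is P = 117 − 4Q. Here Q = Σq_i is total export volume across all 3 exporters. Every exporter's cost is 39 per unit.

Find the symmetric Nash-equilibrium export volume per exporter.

4.875

A representative exporter's profit is π_i = q_i(117 − 4Q) − 39q_i, with Q = q_i + Σ_{j≠i} q_j.
First-order condition: 78 − 8q_i − 4Σ_{j≠i} q_j = 0.
In a symmetric equilibrium every exporter chooses the same q, so Σ_{j≠i} q_j = 2q. The condition becomes 78 − 16q = 0, giving q = 78/16 = 4.875.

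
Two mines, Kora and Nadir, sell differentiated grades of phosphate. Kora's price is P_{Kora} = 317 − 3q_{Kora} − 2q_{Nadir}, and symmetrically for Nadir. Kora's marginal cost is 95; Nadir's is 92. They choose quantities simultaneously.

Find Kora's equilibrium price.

Mine Kora's profit: π = q_{Kora}(317 − 3q_{Kora} − 2q_{Nadir}) − 95q_{Kora}.
∂π/∂q_{Kora} = 222 − 6q_{Kora} − 2q_{Nadir} = 0 ⇒ q_{Kora} = 37 − (1/3)q_{Nadir}.
Similarly q_{Nadir} = 37.5 − (1/3)q_{Kora}.
Solving the two reaction functions simultaneously: (1 − (−1/3)(−1/3))q_{Kora} = 37 − (1/3)·37.5, so (8/9)q_{Kora} = 24.5 and q_{Kora} = 27.5625.
Then q_{Nadir} = 37.5 − (1/3)·27.5625 = 28.3125.
P_{Kora} = 317 − 3·27.5625 − 2·28.3125 = 177.6875.

177.6875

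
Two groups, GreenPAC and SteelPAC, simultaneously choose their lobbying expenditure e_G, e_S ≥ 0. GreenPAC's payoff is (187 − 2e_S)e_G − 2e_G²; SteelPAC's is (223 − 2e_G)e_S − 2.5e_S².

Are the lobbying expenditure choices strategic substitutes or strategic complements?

strategic substitutes

Expanding GreenPAC's payoff: 187e_G − 2e_Se_G − 2e_G².
∂π/∂e_G = 187 − 2e_S − 4e_G = 0, so e_G = 46.75 − 0.5e_S.
The best-response slope de_G/de_S = −0.5 < 0: the reaction function is downward-sloping, so the choices are strategic substitutes.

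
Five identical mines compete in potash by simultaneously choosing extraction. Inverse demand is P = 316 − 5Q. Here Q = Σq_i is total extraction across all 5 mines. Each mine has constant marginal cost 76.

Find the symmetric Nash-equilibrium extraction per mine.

A representative mine's profit is π_i = q_i(316 − 5Q) − 76q_i, with Q = q_i + Σ_{j≠i} q_j.
First-order condition: 240 − 10q_i − 5Σ_{j≠i} q_j = 0.
Imposing symmetry (q_j = q for all j) turns Σ_{j≠i} q_j into 4q, so 240 = 30q and q = 8.

8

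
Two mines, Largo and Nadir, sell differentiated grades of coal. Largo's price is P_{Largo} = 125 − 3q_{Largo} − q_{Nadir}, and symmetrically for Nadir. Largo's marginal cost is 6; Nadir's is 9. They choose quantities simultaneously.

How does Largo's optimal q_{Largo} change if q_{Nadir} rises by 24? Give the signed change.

Mine Largo's profit: π = q_{Largo}(125 − 3q_{Largo} − q_{Nadir}) − 6q_{Largo}.
∂π/∂q_{Largo} = 119 − 6q_{Largo} − q_{Nadir} = 0 ⇒ q_{Largo} = 119/6 − (1/6)q_{Nadir}.
The reaction-function slope is −1/6, so a 24-unit rise in q_{Nadir} moves q_{Largo} by −1/6 × 24 = −4. Largo's best response falls — the actions are strategic substitutes.

-4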